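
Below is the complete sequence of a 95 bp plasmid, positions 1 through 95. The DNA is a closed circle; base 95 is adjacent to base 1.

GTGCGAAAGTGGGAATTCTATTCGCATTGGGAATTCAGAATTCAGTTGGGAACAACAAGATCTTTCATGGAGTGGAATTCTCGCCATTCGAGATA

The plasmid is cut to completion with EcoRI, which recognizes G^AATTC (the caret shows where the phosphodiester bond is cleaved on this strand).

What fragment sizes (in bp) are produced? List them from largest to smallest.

EcoRI sites (GAATTC) start at positions 13, 31, 38, 75.
EcoRI cuts after the first base of each site, so after positions 13, 31, 38, 75.
Circular molecule, 4 cuts → 4 fragments:
  14–31 → 18 bp
  32–38 → 7 bp
  39–75 → 37 bp
  76–95 then 1–13 → 20 + 13 = 33 bp
Sorted largest to smallest: 37, 33, 18, 7 bp.

37, 33, 18, 7 bp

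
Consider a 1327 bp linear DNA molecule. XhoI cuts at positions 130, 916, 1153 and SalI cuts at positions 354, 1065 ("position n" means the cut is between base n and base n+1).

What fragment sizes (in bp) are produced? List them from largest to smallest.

562, 224, 174, 149, 130, 88 bp

Combined cut positions (sorted): 130, 354, 916, 1065, 1153.
Linear molecule, 5 cuts → 6 fragments:
  130 − 0 = 130 bp
  354 − 130 = 224 bp
  916 − 354 = 562 bp
  1065 − 916 = 149 bp
  1153 − 1065 = 88 bp
  1327 − 1153 = 174 bp
Sorted largest to smallest: 562, 224, 174, 149, 130, 88 bp.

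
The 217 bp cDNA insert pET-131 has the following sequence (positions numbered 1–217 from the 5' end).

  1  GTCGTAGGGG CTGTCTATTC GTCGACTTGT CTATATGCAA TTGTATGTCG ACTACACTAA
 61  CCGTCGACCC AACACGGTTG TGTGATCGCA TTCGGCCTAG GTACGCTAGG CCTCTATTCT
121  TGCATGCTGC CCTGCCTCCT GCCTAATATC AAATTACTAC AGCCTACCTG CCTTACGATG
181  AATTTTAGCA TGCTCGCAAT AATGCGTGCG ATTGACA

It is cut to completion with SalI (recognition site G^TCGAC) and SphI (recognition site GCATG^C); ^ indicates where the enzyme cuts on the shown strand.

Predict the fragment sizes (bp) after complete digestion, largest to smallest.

66, 63, 26, 25, 21, 16 bp

SalI sites (GTCGAC) start at positions 21, 47, 63.
SalI cuts after the first base of each site, so after positions 21, 47, 63.
SphI sites (GCATGC) start at positions 122, 188.
SphI cuts after base 5 of each site (before the last base), so after positions 126, 192.
Combined cut positions: 21, 47, 63, 126, 192.
Linear molecule, 5 cuts → 6 fragments:
  1–21 → 21 bp
  22–47 → 26 bp
  48–63 → 16 bp
  64–126 → 63 bp
  127–192 → 66 bp
  193–217 → 25 bp
Sorted largest to smallest: 66, 63, 26, 25, 21, 16 bp.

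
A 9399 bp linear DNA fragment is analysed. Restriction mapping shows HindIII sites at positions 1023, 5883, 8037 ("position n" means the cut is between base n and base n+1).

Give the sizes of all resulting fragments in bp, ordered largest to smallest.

4860, 2154, 1362, 1023 bp

Linear molecule, 3 cuts → 4 fragments:
  1023 − 0 = 1023 bp
  5883 − 1023 = 4860 bp
  8037 − 5883 = 2154 bp
  9399 − 8037 = 1362 bp
Sorted largest to smallest: 4860, 2154, 1362, 1023 bp.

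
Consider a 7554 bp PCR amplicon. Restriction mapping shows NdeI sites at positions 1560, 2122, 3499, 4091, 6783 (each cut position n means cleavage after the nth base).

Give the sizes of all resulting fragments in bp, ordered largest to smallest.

Linear molecule, 5 cuts → 6 fragments:
  1560 − 0 = 1560 bp
  2122 − 1560 = 562 bp
  3499 − 2122 = 1377 bp
  4091 − 3499 = 592 bp
  6783 − 4091 = 2692 bp
  7554 − 6783 = 771 bp
Sorted largest to smallest: 2692, 1560, 1377, 771, 592, 562 bp.

2692, 1560, 1377, 771, 592, 562 bp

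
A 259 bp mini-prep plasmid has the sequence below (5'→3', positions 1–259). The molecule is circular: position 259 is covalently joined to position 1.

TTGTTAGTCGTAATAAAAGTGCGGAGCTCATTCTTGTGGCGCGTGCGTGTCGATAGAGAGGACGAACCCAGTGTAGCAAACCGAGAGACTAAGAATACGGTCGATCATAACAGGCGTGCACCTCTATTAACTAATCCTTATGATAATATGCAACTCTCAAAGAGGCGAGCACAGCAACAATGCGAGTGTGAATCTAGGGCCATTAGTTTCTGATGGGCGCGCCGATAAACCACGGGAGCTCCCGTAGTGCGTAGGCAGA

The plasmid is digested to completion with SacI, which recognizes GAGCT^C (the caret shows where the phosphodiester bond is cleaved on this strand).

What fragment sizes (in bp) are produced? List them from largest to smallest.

212, 47 bp

SacI sites (GAGCTC) start at positions 24, 236.
SacI cuts after base 5 of each site (before the last base), so after positions 28, 240.
Circular molecule, 2 cuts → 2 fragments:
  29–240 → 212 bp
  241–259 then 1–28 → 19 + 28 = 47 bp
Sorted largest to smallest: 212, 47 bp.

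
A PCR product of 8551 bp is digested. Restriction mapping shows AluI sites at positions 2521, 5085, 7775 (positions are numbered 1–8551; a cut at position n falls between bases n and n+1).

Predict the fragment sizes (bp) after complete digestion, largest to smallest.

Linear molecule, 3 cuts → 4 fragments:
  2521 − 0 = 2521 bp
  5085 − 2521 = 2564 bp
  7775 − 5085 = 2690 bp
  8551 − 7775 = 776 bp
Sorted largest to smallest: 2690, 2564, 2521, 776 bp.

2690, 2564, 2521, 776 bp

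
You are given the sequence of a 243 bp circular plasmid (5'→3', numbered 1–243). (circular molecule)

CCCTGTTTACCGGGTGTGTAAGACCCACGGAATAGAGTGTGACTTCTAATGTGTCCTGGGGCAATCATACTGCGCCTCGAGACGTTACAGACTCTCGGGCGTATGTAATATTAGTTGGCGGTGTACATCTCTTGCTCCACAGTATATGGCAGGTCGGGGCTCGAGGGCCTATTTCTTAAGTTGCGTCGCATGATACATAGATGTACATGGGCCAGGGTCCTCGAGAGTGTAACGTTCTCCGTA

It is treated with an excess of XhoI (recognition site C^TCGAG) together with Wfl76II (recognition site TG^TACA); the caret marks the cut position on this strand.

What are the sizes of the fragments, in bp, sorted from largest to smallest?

XhoI sites (CTCGAG) start at positions 76, 160, 220.
XhoI cuts after the first base of each site, so after positions 76, 160, 220.
Wfl76II sites (TGTACA) start at positions 122, 202.
Wfl76II cuts after base 2 of each site, so after positions 123, 203.
Combined cut positions: 76, 123, 160, 203, 220.
Circular molecule, 5 cuts → 5 fragments:
  77–123 → 47 bp
  124–160 → 37 bp
  161–203 → 43 bp
  204–220 → 17 bp
  221–243 then 1–76 → 23 + 76 = 99 bp
Sorted largest to smallest: 99, 47, 43, 37, 17 bp.

99, 47, 43, 37, 17 bp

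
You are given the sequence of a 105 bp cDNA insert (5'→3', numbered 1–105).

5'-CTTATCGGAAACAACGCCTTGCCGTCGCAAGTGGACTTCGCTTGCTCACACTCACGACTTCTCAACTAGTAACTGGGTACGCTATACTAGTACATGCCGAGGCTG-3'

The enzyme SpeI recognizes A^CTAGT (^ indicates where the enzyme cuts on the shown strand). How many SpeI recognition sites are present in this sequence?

ACTAGT occurs starting at positions 65, 86.
SpeI cuts at 2 sites.

2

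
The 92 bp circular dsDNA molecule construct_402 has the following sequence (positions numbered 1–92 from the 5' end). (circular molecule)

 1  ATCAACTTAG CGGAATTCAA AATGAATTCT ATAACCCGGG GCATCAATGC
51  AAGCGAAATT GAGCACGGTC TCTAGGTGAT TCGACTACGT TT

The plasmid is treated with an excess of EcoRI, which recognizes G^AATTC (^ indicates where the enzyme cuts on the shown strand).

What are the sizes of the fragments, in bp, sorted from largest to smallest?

81, 11 bp

EcoRI sites (GAATTC) start at positions 13, 24.
EcoRI cuts after the first base of each site, so after positions 13, 24.
Circular molecule, 2 cuts → 2 fragments:
  14–24 → 11 bp
  25–92 then 1–13 → 68 + 13 = 81 bp
Sorted largest to smallest: 81, 11 bp.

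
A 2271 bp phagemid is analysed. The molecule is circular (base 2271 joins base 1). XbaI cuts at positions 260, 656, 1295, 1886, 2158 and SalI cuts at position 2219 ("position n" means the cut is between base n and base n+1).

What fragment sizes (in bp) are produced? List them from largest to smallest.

639, 591, 396, 312, 272, 61 bp

Combined cut positions (sorted): 260, 656, 1295, 1886, 2158, 2219.
Circular molecule, 6 cuts → 6 fragments:
  656 − 260 = 396 bp
  1295 − 656 = 639 bp
  1886 − 1295 = 591 bp
  2158 − 1886 = 272 bp
  2219 − 2158 = 61 bp
  wrap: 2271 − 2219 + 260 = 312 bp
Sorted largest to smallest: 639, 591, 396, 312, 272, 61 bp.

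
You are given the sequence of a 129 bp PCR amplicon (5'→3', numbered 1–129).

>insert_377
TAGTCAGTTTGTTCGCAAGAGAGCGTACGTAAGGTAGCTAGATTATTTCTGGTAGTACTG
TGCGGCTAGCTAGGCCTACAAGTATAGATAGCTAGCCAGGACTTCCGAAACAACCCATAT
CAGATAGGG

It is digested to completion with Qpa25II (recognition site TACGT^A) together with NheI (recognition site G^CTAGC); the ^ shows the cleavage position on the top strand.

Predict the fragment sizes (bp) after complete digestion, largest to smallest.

The Qpa25II site (TACGTA) starts at position 26.
Qpa25II cuts after base 5 of each site (before the last base), so after position 30.
NheI sites (GCTAGC) start at positions 65, 91.
NheI cuts after the first base of each site, so after positions 65, 91.
Combined cut positions: 30, 65, 91.
Linear molecule, 3 cuts → 4 fragments:
  1–30 → 30 bp
  31–65 → 35 bp
  66–91 → 26 bp
  92–129 → 38 bp
Sorted largest to smallest: 38, 35, 30, 26 bp.

38, 35, 30, 26 bp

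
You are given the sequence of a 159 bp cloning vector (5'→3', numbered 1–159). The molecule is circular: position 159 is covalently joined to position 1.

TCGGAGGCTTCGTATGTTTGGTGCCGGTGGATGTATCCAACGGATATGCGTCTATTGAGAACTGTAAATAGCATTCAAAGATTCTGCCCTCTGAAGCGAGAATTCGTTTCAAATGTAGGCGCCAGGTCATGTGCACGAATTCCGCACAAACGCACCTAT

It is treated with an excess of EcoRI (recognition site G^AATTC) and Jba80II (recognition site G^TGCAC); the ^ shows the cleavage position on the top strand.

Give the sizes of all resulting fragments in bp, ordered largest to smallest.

122, 31, 6 bp

EcoRI sites (GAATTC) start at positions 100, 137.
EcoRI cuts after the first base of each site, so after positions 100, 137.
The Jba80II site (GTGCAC) starts at position 131.
Jba80II cuts after the first base of each site, so after position 131.
Combined cut positions: 100, 131, 137.
Circular molecule, 3 cuts → 3 fragments:
  101–131 → 31 bp
  132–137 → 6 bp
  138–159 then 1–100 → 22 + 100 = 122 bp
Sorted largest to smallest: 122, 31, 6 bp.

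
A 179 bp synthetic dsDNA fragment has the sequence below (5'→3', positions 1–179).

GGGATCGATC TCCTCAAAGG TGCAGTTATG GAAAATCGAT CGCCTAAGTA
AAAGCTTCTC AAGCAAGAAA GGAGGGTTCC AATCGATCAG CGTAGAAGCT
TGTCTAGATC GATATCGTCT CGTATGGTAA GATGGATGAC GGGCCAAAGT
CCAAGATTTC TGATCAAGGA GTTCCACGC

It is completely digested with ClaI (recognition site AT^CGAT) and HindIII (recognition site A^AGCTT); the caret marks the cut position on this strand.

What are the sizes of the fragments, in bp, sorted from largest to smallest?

ClaI sites (ATCGAT) start at positions 4, 35, 82, 108.
ClaI cuts after base 2 of each site, so after positions 5, 36, 83, 109.
HindIII sites (AAGCTT) start at positions 52, 96.
HindIII cuts after the first base of each site, so after positions 52, 96.
Combined cut positions: 5, 36, 52, 83, 96, 109.
Linear molecule, 6 cuts → 7 fragments:
  1–5 → 5 bp
  6–36 → 31 bp
  37–52 → 16 bp
  53–83 → 31 bp
  84–96 → 13 bp
  97–109 → 13 bp
  110–179 → 70 bp
Sorted largest to smallest: 70, 31, 31, 16, 13, 13, 5 bp.

70, 31, 31, 16, 13, 13, 5 bp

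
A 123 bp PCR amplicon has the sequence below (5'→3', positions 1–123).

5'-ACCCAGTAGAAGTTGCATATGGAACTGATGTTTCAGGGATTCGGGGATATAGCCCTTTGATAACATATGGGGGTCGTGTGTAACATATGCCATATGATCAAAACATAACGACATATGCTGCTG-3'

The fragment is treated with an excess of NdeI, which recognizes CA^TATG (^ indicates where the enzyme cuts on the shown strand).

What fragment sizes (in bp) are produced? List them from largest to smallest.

NdeI sites (CATATG) start at positions 16, 64, 84, 91, 112.
NdeI cuts after base 2 of each site, so after positions 17, 65, 85, 92, 113.
Linear molecule, 5 cuts → 6 fragments:
  1–17 → 17 bp
  18–65 → 48 bp
  66–85 → 20 bp
  86–92 → 7 bp
  93–113 → 21 bp
  114–123 → 10 bp
Sorted largest to smallest: 48, 21, 20, 17, 10, 7 bp.

48, 21, 20, 17, 10, 7 bp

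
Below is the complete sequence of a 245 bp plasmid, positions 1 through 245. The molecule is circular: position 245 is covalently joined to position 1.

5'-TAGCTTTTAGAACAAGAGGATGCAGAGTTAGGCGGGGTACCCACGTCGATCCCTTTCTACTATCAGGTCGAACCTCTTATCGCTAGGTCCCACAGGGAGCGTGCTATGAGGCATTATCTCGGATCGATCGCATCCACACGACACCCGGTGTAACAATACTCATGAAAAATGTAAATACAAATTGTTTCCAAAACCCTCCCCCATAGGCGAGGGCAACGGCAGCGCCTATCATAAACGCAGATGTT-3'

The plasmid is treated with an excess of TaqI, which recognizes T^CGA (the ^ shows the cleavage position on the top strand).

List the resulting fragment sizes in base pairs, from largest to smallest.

167, 56, 22 bp

TaqI sites (TCGA) start at positions 46, 68, 124.
TaqI cuts after the first base of each site, so after positions 46, 68, 124.
Circular molecule, 3 cuts → 3 fragments:
  47–68 → 22 bp
  69–124 → 56 bp
  125–245 then 1–46 → 121 + 46 = 167 bp
Sorted largest to smallest: 167, 56, 22 bp.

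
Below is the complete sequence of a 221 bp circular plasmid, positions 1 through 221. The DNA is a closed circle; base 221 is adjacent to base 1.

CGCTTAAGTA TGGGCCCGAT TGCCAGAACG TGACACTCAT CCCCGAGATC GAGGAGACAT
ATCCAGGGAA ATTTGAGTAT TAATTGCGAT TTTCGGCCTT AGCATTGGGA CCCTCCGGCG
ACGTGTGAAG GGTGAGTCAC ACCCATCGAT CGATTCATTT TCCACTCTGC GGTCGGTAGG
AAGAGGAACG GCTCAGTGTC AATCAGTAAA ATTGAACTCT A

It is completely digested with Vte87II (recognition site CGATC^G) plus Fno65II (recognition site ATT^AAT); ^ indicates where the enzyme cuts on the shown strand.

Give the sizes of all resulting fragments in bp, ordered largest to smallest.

151, 70 bp

The Vte87II site (CGATCG) starts at position 147.
Vte87II cuts after base 5 of each site (before the last base), so after position 151.
The Fno65II site (ATTAAT) starts at position 79.
Fno65II cuts after base 3 of each site, so after position 81.
Combined cut positions: 81, 151.
Circular molecule, 2 cuts → 2 fragments:
  82–151 → 70 bp
  152–221 then 1–81 → 70 + 81 = 151 bp
Sorted largest to smallest: 151, 70 bp.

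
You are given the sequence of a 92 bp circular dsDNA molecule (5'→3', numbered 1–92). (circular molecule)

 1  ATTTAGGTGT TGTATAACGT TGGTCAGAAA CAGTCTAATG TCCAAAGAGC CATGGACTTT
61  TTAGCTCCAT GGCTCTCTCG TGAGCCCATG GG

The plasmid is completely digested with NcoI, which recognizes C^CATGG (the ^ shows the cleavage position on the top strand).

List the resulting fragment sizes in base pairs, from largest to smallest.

56, 19, 17 bp

NcoI sites (CCATGG) start at positions 50, 67, 86.
NcoI cuts after the first base of each site, so after positions 50, 67, 86.
Circular molecule, 3 cuts → 3 fragments:
  51–67 → 17 bp
  68–86 → 19 bp
  87–92 then 1–50 → 6 + 50 = 56 bp
Sorted largest to smallest: 56, 19, 17 bp.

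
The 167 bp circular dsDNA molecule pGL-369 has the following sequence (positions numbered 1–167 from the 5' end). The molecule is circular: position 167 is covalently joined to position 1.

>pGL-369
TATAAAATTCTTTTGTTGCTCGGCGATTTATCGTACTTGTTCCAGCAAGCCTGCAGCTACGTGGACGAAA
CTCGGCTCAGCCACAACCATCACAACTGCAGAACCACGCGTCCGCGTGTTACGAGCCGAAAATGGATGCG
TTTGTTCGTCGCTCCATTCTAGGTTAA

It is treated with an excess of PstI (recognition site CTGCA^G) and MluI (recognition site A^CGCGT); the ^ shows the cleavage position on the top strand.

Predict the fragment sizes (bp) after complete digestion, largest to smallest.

PstI sites (CTGCAG) start at positions 51, 96.
PstI cuts after base 5 of each site (before the last base), so after positions 55, 100.
The MluI site (ACGCGT) starts at position 106.
MluI cuts after the first base of each site, so after position 106.
Combined cut positions: 55, 100, 106.
Circular molecule, 3 cuts → 3 fragments:
  56–100 → 45 bp
  101–106 → 6 bp
  107–167 then 1–55 → 61 + 55 = 116 bp
Sorted largest to smallest: 116, 45, 6 bp.

116, 45, 6 bp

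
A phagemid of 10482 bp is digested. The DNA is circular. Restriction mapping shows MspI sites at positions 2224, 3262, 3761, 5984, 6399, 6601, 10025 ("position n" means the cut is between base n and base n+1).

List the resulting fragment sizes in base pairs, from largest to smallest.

3424, 2681, 2223, 1038, 499, 415, 202 bp

Circular molecule, 7 cuts → 7 fragments:
  3262 − 2224 = 1038 bp
  3761 − 3262 = 499 bp
  5984 − 3761 = 2223 bp
  6399 − 5984 = 415 bp
  6601 − 6399 = 202 bp
  10025 − 6601 = 3424 bp
  wrap: 10482 − 10025 + 2224 = 2681 bp
Sorted largest to smallest: 3424, 2681, 2223, 1038, 499, 415, 202 bp.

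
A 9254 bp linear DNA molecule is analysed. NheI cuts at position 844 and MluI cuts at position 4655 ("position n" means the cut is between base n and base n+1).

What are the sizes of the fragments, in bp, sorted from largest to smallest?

Combined cut positions (sorted): 844, 4655.
Linear molecule, 2 cuts → 3 fragments:
  844 − 0 = 844 bp
  4655 − 844 = 3811 bp
  9254 − 4655 = 4599 bp
Sorted largest to smallest: 4599, 3811, 844 bp.

4599, 3811, 844 bp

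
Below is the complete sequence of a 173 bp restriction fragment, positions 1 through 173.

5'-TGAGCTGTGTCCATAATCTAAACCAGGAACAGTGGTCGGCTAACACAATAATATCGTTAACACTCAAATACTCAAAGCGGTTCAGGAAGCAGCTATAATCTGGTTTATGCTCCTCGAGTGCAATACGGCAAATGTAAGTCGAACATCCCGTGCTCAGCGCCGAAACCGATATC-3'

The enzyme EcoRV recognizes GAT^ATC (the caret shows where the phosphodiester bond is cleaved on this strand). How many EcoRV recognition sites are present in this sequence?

GATATC occurs starting at position 168.
EcoRV cuts at 1 site.

1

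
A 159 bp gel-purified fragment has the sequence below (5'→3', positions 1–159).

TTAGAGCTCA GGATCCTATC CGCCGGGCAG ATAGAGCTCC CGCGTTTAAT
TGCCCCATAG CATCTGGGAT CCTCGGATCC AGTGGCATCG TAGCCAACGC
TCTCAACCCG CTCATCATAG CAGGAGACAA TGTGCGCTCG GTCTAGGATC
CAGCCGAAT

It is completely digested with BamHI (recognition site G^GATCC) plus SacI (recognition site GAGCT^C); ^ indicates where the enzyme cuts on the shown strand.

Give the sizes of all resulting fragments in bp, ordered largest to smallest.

71, 29, 27, 13, 8, 8, 3 bp

BamHI sites (GGATCC) start at positions 11, 67, 75, 146.
BamHI cuts after the first base of each site, so after positions 11, 67, 75, 146.
SacI sites (GAGCTC) start at positions 4, 34.
SacI cuts after base 5 of each site (before the last base), so after positions 8, 38.
Combined cut positions: 8, 11, 38, 67, 75, 146.
Linear molecule, 6 cuts → 7 fragments:
  1–8 → 8 bp
  9–11 → 3 bp
  12–38 → 27 bp
  39–67 → 29 bp
  68–75 → 8 bp
  76–146 → 71 bp
  147–159 → 13 bp
Sorted largest to smallest: 71, 29, 27, 13, 8, 8, 3 bp.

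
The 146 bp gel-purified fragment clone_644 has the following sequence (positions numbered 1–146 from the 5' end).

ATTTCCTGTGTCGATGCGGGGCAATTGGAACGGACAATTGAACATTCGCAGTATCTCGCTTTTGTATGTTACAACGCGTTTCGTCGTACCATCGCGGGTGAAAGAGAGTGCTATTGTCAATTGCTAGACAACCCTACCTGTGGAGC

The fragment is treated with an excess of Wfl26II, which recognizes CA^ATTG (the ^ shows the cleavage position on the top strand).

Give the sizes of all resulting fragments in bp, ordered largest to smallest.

83, 27, 23, 13 bp

Wfl26II sites (CAATTG) start at positions 22, 35, 118.
Wfl26II cuts after base 2 of each site, so after positions 23, 36, 119.
Linear molecule, 3 cuts → 4 fragments:
  1–23 → 23 bp
  24–36 → 13 bp
  37–119 → 83 bp
  120–146 → 27 bp
Sorted largest to smallest: 83, 27, 23, 13 bp.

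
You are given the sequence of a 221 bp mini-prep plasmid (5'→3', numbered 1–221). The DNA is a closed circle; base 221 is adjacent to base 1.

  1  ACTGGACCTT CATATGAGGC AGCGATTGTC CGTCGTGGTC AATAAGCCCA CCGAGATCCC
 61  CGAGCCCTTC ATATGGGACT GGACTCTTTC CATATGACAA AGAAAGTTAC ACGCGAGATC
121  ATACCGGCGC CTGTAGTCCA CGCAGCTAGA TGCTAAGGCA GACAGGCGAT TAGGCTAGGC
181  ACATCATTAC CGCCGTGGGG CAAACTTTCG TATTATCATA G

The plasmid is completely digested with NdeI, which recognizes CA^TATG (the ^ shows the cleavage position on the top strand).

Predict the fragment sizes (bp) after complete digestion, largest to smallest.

141, 59, 21 bp

NdeI sites (CATATG) start at positions 11, 70, 91.
NdeI cuts after base 2 of each site, so after positions 12, 71, 92.
Circular molecule, 3 cuts → 3 fragments:
  13–71 → 59 bp
  72–92 → 21 bp
  93–221 then 1–12 → 129 + 12 = 141 bp
Sorted largest to smallest: 141, 59, 21 bp.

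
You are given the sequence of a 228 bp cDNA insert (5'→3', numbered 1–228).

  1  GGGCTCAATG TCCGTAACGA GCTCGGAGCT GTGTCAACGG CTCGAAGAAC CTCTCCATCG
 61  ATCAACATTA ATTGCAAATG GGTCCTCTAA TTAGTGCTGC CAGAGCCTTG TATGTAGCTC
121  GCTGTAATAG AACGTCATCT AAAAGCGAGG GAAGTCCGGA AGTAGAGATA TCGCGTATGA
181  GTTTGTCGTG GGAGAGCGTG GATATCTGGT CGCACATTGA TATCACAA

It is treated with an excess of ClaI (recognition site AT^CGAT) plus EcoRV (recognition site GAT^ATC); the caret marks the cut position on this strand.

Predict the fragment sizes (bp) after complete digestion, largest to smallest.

111, 58, 34, 18, 7 bp

The ClaI site (ATCGAT) starts at position 57.
ClaI cuts after base 2 of each site, so after position 58.
EcoRV sites (GATATC) start at positions 167, 201, 219.
EcoRV cuts after base 3 of each site, so after positions 169, 203, 221.
Combined cut positions: 58, 169, 203, 221.
Linear molecule, 4 cuts → 5 fragments:
  1–58 → 58 bp
  59–169 → 111 bp
  170–203 → 34 bp
  204–221 → 18 bp
  222–228 → 7 bp
Sorted largest to smallest: 111, 58, 34, 18, 7 bp.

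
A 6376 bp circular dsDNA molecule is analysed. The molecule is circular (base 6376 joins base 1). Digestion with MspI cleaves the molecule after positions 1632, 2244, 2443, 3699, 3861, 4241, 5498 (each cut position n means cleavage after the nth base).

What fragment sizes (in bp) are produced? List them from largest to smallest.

Circular molecule, 7 cuts → 7 fragments:
  2244 − 1632 = 612 bp
  2443 − 2244 = 199 bp
  3699 − 2443 = 1256 bp
  3861 − 3699 = 162 bp
  4241 − 3861 = 380 bp
  5498 − 4241 = 1257 bp
  wrap: 6376 − 5498 + 1632 = 2510 bp
Sorted largest to smallest: 2510, 1257, 1256, 612, 380, 199, 162 bp.

2510, 1257, 1256, 612, 380, 199, 162 bp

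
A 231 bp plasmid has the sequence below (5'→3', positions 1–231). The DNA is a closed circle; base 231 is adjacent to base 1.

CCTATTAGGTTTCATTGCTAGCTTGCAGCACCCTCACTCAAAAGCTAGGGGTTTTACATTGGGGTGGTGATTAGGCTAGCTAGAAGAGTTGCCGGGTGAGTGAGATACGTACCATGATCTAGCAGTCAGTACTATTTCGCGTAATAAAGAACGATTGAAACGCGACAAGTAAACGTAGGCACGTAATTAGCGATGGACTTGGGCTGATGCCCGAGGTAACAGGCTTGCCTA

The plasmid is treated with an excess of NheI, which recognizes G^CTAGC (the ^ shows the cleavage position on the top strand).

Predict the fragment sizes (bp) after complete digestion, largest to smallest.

173, 58 bp

NheI sites (GCTAGC) start at positions 17, 75.
NheI cuts after the first base of each site, so after positions 17, 75.
Circular molecule, 2 cuts → 2 fragments:
  18–75 → 58 bp
  76–231 then 1–17 → 156 + 17 = 173 bp
Sorted largest to smallest: 173, 58 bp.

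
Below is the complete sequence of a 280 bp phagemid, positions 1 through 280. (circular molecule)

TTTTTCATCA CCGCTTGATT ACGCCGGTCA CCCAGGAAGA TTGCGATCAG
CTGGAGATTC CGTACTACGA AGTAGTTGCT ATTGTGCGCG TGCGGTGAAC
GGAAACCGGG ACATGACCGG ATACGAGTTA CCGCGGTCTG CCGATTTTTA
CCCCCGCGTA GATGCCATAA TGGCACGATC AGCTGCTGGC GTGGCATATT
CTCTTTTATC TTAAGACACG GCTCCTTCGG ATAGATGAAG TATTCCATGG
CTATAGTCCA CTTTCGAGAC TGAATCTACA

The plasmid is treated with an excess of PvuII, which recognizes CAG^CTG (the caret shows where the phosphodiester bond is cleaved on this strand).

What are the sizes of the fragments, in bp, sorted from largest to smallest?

148, 132 bp

PvuII sites (CAGCTG) start at positions 48, 180.
PvuII cuts after base 3 of each site, so after positions 50, 182.
Circular molecule, 2 cuts → 2 fragments:
  51–182 → 132 bp
  183–280 then 1–50 → 98 + 50 = 148 bp
Sorted largest to smallest: 148, 132 bp.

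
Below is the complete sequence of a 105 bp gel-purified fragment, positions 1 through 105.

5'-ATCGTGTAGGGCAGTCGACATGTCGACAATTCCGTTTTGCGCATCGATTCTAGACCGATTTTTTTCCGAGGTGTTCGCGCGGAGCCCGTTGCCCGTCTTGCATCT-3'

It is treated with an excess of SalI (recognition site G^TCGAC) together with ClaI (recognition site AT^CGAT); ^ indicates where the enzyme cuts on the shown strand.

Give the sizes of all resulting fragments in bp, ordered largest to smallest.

61, 22, 14, 8 bp

SalI sites (GTCGAC) start at positions 14, 22.
SalI cuts after the first base of each site, so after positions 14, 22.
The ClaI site (ATCGAT) starts at position 43.
ClaI cuts after base 2 of each site, so after position 44.
Combined cut positions: 14, 22, 44.
Linear molecule, 3 cuts → 4 fragments:
  1–14 → 14 bp
  15–22 → 8 bp
  23–44 → 22 bp
  45–105 → 61 bp
Sorted largest to smallest: 61, 22, 14, 8 bp.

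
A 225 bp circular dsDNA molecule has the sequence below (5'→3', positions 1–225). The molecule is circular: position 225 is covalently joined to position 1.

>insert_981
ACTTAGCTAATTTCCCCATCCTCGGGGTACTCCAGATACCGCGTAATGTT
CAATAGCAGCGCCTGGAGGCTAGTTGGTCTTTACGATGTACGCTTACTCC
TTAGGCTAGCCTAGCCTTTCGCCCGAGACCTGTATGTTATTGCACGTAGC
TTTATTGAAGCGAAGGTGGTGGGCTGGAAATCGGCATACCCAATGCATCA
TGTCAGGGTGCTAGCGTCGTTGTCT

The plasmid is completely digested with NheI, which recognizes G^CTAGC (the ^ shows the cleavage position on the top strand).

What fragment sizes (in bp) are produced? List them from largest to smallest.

120, 105 bp

NheI sites (GCTAGC) start at positions 105, 210.
NheI cuts after the first base of each site, so after positions 105, 210.
Circular molecule, 2 cuts → 2 fragments:
  106–210 → 105 bp
  211–225 then 1–105 → 15 + 105 = 120 bp
Sorted largest to smallest: 120, 105 bp.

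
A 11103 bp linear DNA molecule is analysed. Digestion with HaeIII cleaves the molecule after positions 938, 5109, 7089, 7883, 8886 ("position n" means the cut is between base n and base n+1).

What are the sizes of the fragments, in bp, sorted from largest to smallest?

4171, 2217, 1980, 1003, 938, 794 bp

Linear molecule, 5 cuts → 6 fragments:
  938 − 0 = 938 bp
  5109 − 938 = 4171 bp
  7089 − 5109 = 1980 bp
  7883 − 7089 = 794 bp
  8886 − 7883 = 1003 bp
  11103 − 8886 = 2217 bp
Sorted largest to smallest: 4171, 2217, 1980, 1003, 938, 794 bp.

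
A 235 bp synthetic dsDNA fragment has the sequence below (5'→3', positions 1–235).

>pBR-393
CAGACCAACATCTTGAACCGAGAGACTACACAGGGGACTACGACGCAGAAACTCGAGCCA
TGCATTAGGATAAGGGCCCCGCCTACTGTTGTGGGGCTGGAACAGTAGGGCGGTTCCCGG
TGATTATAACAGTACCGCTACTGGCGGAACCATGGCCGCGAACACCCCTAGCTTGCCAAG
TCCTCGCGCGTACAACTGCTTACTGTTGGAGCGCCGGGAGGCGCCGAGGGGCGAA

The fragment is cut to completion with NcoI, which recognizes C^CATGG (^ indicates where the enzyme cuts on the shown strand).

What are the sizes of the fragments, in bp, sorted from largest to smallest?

150, 85 bp

The NcoI site (CCATGG) starts at position 150.
NcoI cuts after the first base of each site, so after position 150.
Linear molecule, 1 cut → 2 fragments:
  1–150 → 150 bp
  151–235 → 85 bp
Sorted largest to smallest: 150, 85 bp.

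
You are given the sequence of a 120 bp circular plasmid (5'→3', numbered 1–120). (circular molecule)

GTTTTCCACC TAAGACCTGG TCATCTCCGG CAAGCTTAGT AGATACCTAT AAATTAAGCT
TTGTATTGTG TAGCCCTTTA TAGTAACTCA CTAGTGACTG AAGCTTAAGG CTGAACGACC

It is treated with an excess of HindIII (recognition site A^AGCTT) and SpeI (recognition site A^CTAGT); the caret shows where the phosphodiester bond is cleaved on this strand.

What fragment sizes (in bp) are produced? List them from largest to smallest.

51, 34, 24, 11 bp

HindIII sites (AAGCTT) start at positions 32, 56, 101.
HindIII cuts after the first base of each site, so after positions 32, 56, 101.
The SpeI site (ACTAGT) starts at position 90.
SpeI cuts after the first base of each site, so after position 90.
Combined cut positions: 32, 56, 90, 101.
Circular molecule, 4 cuts → 4 fragments:
  33–56 → 24 bp
  57–90 → 34 bp
  91–101 → 11 bp
  102–120 then 1–32 → 19 + 32 = 51 bp
Sorted largest to smallest: 51, 34, 24, 11 bp.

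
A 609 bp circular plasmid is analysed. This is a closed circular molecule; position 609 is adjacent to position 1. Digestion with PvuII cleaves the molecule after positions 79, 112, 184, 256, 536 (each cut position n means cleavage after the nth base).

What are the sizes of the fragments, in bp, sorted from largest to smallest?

Circular molecule, 5 cuts → 5 fragments:
  112 − 79 = 33 bp
  184 − 112 = 72 bp
  256 − 184 = 72 bp
  536 − 256 = 280 bp
  wrap: 609 − 536 + 79 = 152 bp
Sorted largest to smallest: 280, 152, 72, 72, 33 bp.

280, 152, 72, 72, 33 bp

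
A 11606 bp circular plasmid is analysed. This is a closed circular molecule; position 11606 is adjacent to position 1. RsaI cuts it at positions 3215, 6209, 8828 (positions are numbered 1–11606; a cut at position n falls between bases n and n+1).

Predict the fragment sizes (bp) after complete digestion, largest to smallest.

Circular molecule, 3 cuts → 3 fragments:
  6209 − 3215 = 2994 bp
  8828 − 6209 = 2619 bp
  wrap: 11606 − 8828 + 3215 = 5993 bp
Sorted largest to smallest: 5993, 2994, 2619 bp.

5993, 2994, 2619 bp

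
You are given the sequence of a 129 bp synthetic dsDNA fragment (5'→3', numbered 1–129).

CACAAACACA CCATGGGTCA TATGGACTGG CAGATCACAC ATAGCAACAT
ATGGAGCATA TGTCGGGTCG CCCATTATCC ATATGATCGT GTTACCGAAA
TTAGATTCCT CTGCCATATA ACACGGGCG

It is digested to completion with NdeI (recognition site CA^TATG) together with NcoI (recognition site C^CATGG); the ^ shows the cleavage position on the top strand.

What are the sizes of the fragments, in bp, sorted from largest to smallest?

NdeI sites (CATATG) start at positions 19, 48, 57, 80.
NdeI cuts after base 2 of each site, so after positions 20, 49, 58, 81.
The NcoI site (CCATGG) starts at position 11.
NcoI cuts after the first base of each site, so after position 11.
Combined cut positions: 11, 20, 49, 58, 81.
Linear molecule, 5 cuts → 6 fragments:
  1–11 → 11 bp
  12–20 → 9 bp
  21–49 → 29 bp
  50–58 → 9 bp
  59–81 → 23 bp
  82–129 → 48 bp
Sorted largest to smallest: 48, 29, 23, 11, 9, 9 bp.

48, 29, 23, 11, 9, 9 bp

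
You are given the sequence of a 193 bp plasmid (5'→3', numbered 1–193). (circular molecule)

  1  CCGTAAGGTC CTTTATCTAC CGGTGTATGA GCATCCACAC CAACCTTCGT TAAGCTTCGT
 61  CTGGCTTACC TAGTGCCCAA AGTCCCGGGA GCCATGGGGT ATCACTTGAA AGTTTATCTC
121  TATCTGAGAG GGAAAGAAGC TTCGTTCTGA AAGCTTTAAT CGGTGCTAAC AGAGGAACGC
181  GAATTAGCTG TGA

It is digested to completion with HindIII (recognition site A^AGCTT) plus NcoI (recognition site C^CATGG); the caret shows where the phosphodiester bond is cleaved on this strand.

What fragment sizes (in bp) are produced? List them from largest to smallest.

HindIII sites (AAGCTT) start at positions 52, 137, 151.
HindIII cuts after the first base of each site, so after positions 52, 137, 151.
The NcoI site (CCATGG) starts at position 92.
NcoI cuts after the first base of each site, so after position 92.
Combined cut positions: 52, 92, 137, 151.
Circular molecule, 4 cuts → 4 fragments:
  53–92 → 40 bp
  93–137 → 45 bp
  138–151 → 14 bp
  152–193 then 1–52 → 42 + 52 = 94 bp
Sorted largest to smallest: 94, 45, 40, 14 bp.

94, 45, 40, 14 bp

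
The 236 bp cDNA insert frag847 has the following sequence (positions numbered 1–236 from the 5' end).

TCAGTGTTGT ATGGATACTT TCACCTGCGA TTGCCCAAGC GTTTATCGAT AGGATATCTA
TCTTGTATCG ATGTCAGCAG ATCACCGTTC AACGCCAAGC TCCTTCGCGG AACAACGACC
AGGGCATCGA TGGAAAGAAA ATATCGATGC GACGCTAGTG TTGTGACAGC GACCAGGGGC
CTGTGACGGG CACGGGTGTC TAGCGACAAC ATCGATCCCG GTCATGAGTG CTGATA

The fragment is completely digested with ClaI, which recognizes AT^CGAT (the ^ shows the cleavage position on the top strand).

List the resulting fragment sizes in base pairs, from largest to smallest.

ClaI sites (ATCGAT) start at positions 45, 67, 126, 143, 211.
ClaI cuts after base 2 of each site, so after positions 46, 68, 127, 144, 212.
Linear molecule, 5 cuts → 6 fragments:
  1–46 → 46 bp
  47–68 → 22 bp
  69–127 → 59 bp
  128–144 → 17 bp
  145–212 → 68 bp
  213–236 → 24 bp
Sorted largest to smallest: 68, 59, 46, 24, 22, 17 bp.

68, 59, 46, 24, 22, 17 bp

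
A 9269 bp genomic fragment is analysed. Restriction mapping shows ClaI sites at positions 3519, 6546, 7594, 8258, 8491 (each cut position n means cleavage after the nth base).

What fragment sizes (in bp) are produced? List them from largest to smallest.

3519, 3027, 1048, 778, 664, 233 bp

Linear molecule, 5 cuts → 6 fragments:
  3519 − 0 = 3519 bp
  6546 − 3519 = 3027 bp
  7594 − 6546 = 1048 bp
  8258 − 7594 = 664 bp
  8491 − 8258 = 233 bp
  9269 − 8491 = 778 bp
Sorted largest to smallest: 3519, 3027, 1048, 778, 664, 233 bp.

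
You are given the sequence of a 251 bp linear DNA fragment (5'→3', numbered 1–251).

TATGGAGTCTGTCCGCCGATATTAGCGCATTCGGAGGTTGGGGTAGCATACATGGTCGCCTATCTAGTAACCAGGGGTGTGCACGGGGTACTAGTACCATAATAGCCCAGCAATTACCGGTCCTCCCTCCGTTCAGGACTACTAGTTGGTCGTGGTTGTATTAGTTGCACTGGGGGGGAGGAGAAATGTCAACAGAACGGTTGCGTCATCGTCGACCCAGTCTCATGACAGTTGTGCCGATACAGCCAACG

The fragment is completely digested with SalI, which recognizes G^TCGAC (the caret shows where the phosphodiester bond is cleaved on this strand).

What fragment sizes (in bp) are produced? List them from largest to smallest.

The SalI site (GTCGAC) starts at position 211.
SalI cuts after the first base of each site, so after position 211.
Linear molecule, 1 cut → 2 fragments:
  1–211 → 211 bp
  212–251 → 40 bp
Sorted largest to smallest: 211, 40 bp.

211, 40 bp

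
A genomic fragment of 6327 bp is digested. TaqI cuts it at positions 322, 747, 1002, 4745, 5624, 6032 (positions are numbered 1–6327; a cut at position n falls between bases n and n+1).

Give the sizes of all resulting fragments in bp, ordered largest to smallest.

Linear molecule, 6 cuts → 7 fragments:
  322 − 0 = 322 bp
  747 − 322 = 425 bp
  1002 − 747 = 255 bp
  4745 − 1002 = 3743 bp
  5624 − 4745 = 879 bp
  6032 − 5624 = 408 bp
  6327 − 6032 = 295 bp
Sorted largest to smallest: 3743, 879, 425, 408, 322, 295, 255 bp.

3743, 879, 425, 408, 322, 295, 255 bp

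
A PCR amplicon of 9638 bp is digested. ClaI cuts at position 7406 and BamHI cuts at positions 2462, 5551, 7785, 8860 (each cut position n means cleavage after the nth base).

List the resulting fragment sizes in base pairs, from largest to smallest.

3089, 2462, 1855, 1075, 778, 379 bp

Combined cut positions (sorted): 2462, 5551, 7406, 7785, 8860.
Linear molecule, 5 cuts → 6 fragments:
  2462 − 0 = 2462 bp
  5551 − 2462 = 3089 bp
  7406 − 5551 = 1855 bp
  7785 − 7406 = 379 bp
  8860 − 7785 = 1075 bp
  9638 − 8860 = 778 bp
Sorted largest to smallest: 3089, 2462, 1855, 1075, 778, 379 bp.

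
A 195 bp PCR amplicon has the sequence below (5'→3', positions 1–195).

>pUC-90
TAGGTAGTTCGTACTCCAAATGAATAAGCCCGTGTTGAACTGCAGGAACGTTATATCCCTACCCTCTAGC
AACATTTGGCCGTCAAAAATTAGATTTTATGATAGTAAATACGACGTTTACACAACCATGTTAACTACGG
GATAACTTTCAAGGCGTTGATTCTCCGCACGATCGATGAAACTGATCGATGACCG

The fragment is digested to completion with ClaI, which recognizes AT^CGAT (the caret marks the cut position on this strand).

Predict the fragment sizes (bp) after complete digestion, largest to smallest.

173, 13, 9 bp

ClaI sites (ATCGAT) start at positions 172, 185.
ClaI cuts after base 2 of each site, so after positions 173, 186.
Linear molecule, 2 cuts → 3 fragments:
  1–173 → 173 bp
  174–186 → 13 bp
  187–195 → 9 bp
Sorted largest to smallest: 173, 13, 9 bp.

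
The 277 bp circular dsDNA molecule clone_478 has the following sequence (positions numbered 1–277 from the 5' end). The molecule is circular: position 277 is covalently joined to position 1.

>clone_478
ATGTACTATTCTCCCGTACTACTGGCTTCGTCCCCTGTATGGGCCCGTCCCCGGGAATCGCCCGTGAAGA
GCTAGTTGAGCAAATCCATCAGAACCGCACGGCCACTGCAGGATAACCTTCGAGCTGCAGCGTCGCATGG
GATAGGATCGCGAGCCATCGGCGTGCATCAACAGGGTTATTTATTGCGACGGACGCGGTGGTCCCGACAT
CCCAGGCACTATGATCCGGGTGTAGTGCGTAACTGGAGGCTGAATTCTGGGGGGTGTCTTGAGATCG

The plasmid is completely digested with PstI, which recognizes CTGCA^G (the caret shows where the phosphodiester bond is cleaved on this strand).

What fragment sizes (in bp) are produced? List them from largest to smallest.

PstI sites (CTGCAG) start at positions 106, 125.
PstI cuts after base 5 of each site (before the last base), so after positions 110, 129.
Circular molecule, 2 cuts → 2 fragments:
  111–129 → 19 bp
  130–277 then 1–110 → 148 + 110 = 258 bp
Sorted largest to smallest: 258, 19 bp.

258, 19 bp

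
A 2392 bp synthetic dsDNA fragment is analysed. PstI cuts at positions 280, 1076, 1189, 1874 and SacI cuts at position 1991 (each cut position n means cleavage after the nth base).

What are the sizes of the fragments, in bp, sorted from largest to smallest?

796, 685, 401, 280, 117, 113 bp

Combined cut positions (sorted): 280, 1076, 1189, 1874, 1991.
Linear molecule, 5 cuts → 6 fragments:
  280 − 0 = 280 bp
  1076 − 280 = 796 bp
  1189 − 1076 = 113 bp
  1874 − 1189 = 685 bp
  1991 − 1874 = 117 bp
  2392 − 1991 = 401 bp
Sorted largest to smallest: 796, 685, 401, 280, 117, 113 bp.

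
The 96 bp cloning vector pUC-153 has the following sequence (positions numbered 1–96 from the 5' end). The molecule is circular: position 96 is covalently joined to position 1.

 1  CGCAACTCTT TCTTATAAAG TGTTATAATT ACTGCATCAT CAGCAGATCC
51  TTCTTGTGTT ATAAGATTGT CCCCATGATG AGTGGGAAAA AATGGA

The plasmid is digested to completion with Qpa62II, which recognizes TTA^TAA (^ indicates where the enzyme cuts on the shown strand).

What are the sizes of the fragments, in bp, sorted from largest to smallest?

Qpa62II sites (TTATAA) start at positions 13, 23, 59.
Qpa62II cuts after base 3 of each site, so after positions 15, 25, 61.
Circular molecule, 3 cuts → 3 fragments:
  16–25 → 10 bp
  26–61 → 36 bp
  62–96 then 1–15 → 35 + 15 = 50 bp
Sorted largest to smallest: 50, 36, 10 bp.

50, 36, 10 bp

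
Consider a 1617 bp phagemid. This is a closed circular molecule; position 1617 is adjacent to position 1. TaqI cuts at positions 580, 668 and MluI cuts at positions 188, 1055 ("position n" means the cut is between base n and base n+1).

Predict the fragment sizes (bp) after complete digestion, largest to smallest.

Combined cut positions (sorted): 188, 580, 668, 1055.
Circular molecule, 4 cuts → 4 fragments:
  580 − 188 = 392 bp
  668 − 580 = 88 bp
  1055 − 668 = 387 bp
  wrap: 1617 − 1055 + 188 = 750 bp
Sorted largest to smallest: 750, 392, 387, 88 bp.

750, 392, 387, 88 bp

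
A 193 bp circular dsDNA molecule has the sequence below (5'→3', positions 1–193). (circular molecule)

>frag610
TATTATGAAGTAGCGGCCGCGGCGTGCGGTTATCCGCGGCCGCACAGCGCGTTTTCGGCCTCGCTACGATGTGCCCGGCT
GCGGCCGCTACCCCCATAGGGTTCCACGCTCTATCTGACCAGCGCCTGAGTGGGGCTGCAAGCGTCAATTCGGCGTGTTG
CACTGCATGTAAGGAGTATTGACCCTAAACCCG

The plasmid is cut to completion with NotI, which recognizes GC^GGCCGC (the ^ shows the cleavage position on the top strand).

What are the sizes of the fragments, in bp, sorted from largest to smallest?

125, 45, 23 bp

NotI sites (GCGGCCGC) start at positions 13, 36, 81.
NotI cuts after base 2 of each site, so after positions 14, 37, 82.
Circular molecule, 3 cuts → 3 fragments:
  15–37 → 23 bp
  38–82 → 45 bp
  83–193 then 1–14 → 111 + 14 = 125 bp
Sorted largest to smallest: 125, 45, 23 bp.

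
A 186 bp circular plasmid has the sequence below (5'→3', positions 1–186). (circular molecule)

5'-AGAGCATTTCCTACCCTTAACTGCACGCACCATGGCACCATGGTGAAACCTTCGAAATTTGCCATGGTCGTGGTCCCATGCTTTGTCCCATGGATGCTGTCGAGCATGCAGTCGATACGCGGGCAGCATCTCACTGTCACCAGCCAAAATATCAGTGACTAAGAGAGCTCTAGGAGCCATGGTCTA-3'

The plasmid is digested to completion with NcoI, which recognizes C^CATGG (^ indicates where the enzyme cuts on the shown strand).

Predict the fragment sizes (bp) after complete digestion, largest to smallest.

NcoI sites (CCATGG) start at positions 30, 38, 62, 88, 177.
NcoI cuts after the first base of each site, so after positions 30, 38, 62, 88, 177.
Circular molecule, 5 cuts → 5 fragments:
  31–38 → 8 bp
  39–62 → 24 bp
  63–88 → 26 bp
  89–177 → 89 bp
  178–186 then 1–30 → 9 + 30 = 39 bp
Sorted largest to smallest: 89, 39, 26, 24, 8 bp.

89, 39, 26, 24, 8 bp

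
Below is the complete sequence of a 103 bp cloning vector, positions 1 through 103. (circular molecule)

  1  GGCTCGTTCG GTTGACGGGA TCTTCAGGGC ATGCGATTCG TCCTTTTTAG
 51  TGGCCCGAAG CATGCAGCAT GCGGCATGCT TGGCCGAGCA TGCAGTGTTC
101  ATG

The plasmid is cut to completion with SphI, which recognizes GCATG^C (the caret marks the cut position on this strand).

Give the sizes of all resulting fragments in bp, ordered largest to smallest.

44, 31, 14, 7, 7 bp

SphI sites (GCATGC) start at positions 29, 60, 67, 74, 88.
SphI cuts after base 5 of each site (before the last base), so after positions 33, 64, 71, 78, 92.
Circular molecule, 5 cuts → 5 fragments:
  34–64 → 31 bp
  65–71 → 7 bp
  72–78 → 7 bp
  79–92 → 14 bp
  93–103 then 1–33 → 11 + 33 = 44 bp
Sorted largest to smallest: 44, 31, 14, 7, 7 bp.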